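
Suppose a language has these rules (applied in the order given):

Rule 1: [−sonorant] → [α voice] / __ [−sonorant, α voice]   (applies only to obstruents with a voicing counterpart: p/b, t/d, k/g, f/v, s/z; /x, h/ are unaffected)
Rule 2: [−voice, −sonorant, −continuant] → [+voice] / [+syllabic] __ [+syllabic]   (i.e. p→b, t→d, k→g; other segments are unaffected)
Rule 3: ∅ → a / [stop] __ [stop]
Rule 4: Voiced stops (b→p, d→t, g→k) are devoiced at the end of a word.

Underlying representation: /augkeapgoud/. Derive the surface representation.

aukakeabagout

Rule 1 (regressive voicing assimilation): /g/ precedes the voiceless obstruent /k/, so it devoices to [k] by assimilation. /p/ precedes the voiced obstruent /g/, so it voices to [b] by assimilation. /augkeapgoud/ → aukkeabgoud.
Rule 2 (intervocalic voicing): no segment meets the environment; /aukkeabgoud/ is unchanged.
Rule 3 (stop-cluster a-epenthesis): /k/ and /k/ form a stop–stop cluster, so [a] is inserted between them. /b/ and /g/ form a stop–stop cluster, so [a] is inserted between them. /aukkeabgoud/ → aukakeabagoud.
Rule 4 (final devoicing): /d/ is a voiced stop in word-final position, so it devoices to [t]. /aukakeabagoud/ → aukakeabagout.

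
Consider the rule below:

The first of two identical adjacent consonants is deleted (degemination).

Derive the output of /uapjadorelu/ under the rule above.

uapjadorelu

No segment of /uapjadorelu/ meets the structural description of the rule, so the form surfaces unchanged.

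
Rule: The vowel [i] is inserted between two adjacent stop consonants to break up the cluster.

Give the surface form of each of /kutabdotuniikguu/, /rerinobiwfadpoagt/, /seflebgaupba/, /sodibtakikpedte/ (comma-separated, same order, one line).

/kutabdotuniikguu/: /b/ and /d/ form a stop–stop cluster, so [i] is inserted between them. /k/ and /g/ form a stop–stop cluster, so [i] is inserted between them. → [kutabidotuniikiguu].
/rerinobiwfadpoagt/: /d/ and /p/ form a stop–stop cluster, so [i] is inserted between them. /g/ and /t/ form a stop–stop cluster, so [i] is inserted between them. → [rerinobiwfadipoagit].
/seflebgaupba/: /b/ and /g/ form a stop–stop cluster, so [i] is inserted between them. /p/ and /b/ form a stop–stop cluster, so [i] is inserted between them. → [seflebigaupiba].
/sodibtakikpedte/: /b/ and /t/ form a stop–stop cluster, so [i] is inserted between them. /k/ and /p/ form a stop–stop cluster, so [i] is inserted between them. /d/ and /t/ form a stop–stop cluster, so [i] is inserted between them. → [sodibitakikipedite].

kutabidotuniikiguu, rerinobiwfadipoagit, seflebigaupiba, sodibitakikipedite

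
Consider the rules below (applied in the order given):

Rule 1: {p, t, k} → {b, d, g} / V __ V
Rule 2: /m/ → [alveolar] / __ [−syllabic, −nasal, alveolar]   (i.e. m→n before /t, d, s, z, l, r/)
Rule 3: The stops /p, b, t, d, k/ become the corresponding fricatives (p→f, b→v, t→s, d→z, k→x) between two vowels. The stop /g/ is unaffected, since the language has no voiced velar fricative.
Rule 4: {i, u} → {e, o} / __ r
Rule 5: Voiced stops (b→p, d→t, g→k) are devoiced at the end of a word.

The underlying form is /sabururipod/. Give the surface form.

savororivot

Rule 1 (intervocalic voicing): /p/ is a voiceless stop between vowels /i/ and /o/, so it voices to [b]. /sabururipod/ → sabururibod.
Rule 2 (nasal place assimilation): no segment meets the environment; /sabururibod/ is unchanged.
Rule 3 (intervocalic spirantization): /b/ is a stop between vowels /a/ and /u/, so it spirantizes to the fricative [v]. /b/ is a stop between vowels /i/ and /o/, so it spirantizes to the fricative [v]. /sabururibod/ → savururivod.
Rule 4 (pre-rhotic lowering): /u/ is a high vowel immediately before /r/, so it lowers to [o]. /u/ is a high vowel immediately before /r/, so it lowers to [o]. /savururivod/ → savororivod.
Rule 5 (final devoicing): /d/ is a voiced stop in word-final position, so it devoices to [t]. /savororivod/ → savororivot.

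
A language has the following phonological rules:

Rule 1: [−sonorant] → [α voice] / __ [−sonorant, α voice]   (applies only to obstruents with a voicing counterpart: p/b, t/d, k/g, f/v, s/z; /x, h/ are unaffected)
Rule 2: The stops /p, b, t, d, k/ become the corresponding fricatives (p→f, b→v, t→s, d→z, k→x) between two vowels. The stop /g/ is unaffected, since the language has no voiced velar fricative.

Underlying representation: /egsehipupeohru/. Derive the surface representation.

Rule 1 (regressive voicing assimilation): /g/ precedes the voiceless obstruent /s/, so it devoices to [k] by assimilation. /egsehipupeohru/ → eksehipupeohru.
Rule 2 (intervocalic spirantization): /p/ is a stop between vowels /i/ and /u/, so it spirantizes to the fricative [f]. /p/ is a stop between vowels /u/ and /e/, so it spirantizes to the fricative [f]. /eksehipupeohru/ → eksehifufeohru.

eksehifufeohru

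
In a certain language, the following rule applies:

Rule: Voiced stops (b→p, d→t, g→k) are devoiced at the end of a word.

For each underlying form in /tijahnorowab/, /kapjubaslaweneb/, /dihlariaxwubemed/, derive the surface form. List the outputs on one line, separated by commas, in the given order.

tijahnorowap, kapjubaslawenep, dihlariaxwubemet

/tijahnorowab/: /b/ is a voiced stop in word-final position, so it devoices to [p]. → [tijahnorowap].
/kapjubaslaweneb/: /b/ is a voiced stop in word-final position, so it devoices to [p]. → [kapjubaslawenep].
/dihlariaxwubemed/: /d/ is a voiced stop in word-final position, so it devoices to [t]. → [dihlariaxwubemet].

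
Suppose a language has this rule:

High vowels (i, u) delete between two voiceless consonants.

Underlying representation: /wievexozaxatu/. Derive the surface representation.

No segment of /wievexozaxatu/ meets the structural description of the rule, so the form surfaces unchanged.

wievexozaxatu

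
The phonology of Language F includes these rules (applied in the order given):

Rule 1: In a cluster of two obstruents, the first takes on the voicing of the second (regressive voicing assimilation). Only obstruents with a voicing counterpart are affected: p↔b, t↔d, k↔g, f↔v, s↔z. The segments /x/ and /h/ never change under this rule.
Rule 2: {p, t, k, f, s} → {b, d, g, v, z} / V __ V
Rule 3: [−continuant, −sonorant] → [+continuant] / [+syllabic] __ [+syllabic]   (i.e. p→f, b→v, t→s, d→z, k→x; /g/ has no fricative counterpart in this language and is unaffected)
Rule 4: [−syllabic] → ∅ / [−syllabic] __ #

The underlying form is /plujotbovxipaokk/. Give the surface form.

Rule 1 (regressive voicing assimilation): /t/ precedes the voiced obstruent /b/, so it voices to [d] by assimilation. /v/ precedes the voiceless obstruent /x/, so it devoices to [f] by assimilation. /plujotbovxipaokk/ → plujodbofxipaokk.
Rule 2 (intervocalic voicing): /p/ is a voiceless obstruent between vowels /i/ and /a/, so it voices to [b]. /plujodbofxipaokk/ → plujodbofxibaokk.
Rule 3 (intervocalic spirantization): /b/ is a stop between vowels /i/ and /a/, so it spirantizes to the fricative [v]. /plujodbofxibaokk/ → plujodbofxivaokk.
Rule 4 (final cluster simplification): /k/ is the second consonant of a word-final cluster /kk/, so it deletes. /plujodbofxivaokk/ → plujodbofxivaok.

plujodbofxivaok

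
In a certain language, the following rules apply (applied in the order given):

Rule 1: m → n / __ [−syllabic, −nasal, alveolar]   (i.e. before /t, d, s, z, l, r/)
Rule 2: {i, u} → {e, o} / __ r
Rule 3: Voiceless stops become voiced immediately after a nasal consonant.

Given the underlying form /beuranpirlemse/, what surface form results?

Rule 1 (nasal place assimilation): /m/ precedes the alveolar consonant /s/, so it assimilates in place to [n]. /beuranpirlemse/ → beuranpirlense.
Rule 2 (pre-rhotic lowering): /u/ is a high vowel immediately before /r/, so it lowers to [o]. /i/ is a high vowel immediately before /r/, so it lowers to [e]. /beuranpirlense/ → beoranperlense.
Rule 3 (post-nasal voicing): /p/ is a voiceless stop immediately after the nasal /n/, so it voices to [b]. /beoranperlense/ → beoranberlense.

beoranberlense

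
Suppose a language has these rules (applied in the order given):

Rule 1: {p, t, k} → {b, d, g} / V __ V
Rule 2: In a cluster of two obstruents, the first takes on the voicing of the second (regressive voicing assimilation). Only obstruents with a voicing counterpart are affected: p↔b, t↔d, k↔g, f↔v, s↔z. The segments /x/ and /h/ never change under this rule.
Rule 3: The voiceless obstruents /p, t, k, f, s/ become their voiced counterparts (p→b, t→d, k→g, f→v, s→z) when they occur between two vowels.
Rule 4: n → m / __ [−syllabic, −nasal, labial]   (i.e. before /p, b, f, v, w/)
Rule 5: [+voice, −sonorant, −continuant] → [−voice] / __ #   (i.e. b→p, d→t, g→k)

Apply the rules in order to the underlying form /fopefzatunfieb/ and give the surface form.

Rule 1 (intervocalic voicing): /p/ is a voiceless stop between vowels /o/ and /e/, so it voices to [b]. /t/ is a voiceless stop between vowels /a/ and /u/, so it voices to [d]. /fopefzatunfieb/ → fobefzadunfieb.
Rule 2 (regressive voicing assimilation): /f/ precedes the voiced obstruent /z/, so it voices to [v] by assimilation. /fobefzadunfieb/ → fobevzadunfieb.
Rule 3 (intervocalic voicing): no segment meets the environment; /fobevzadunfieb/ is unchanged.
Rule 4 (nasal place assimilation): /n/ precedes the labial consonant /f/, so it assimilates in place to [m]. /fobevzadunfieb/ → fobevzadumfieb.
Rule 5 (final devoicing): /b/ is a voiced stop in word-final position, so it devoices to [p]. /fobevzadumfieb/ → fobevzadumfiep.

fobevzadumfiep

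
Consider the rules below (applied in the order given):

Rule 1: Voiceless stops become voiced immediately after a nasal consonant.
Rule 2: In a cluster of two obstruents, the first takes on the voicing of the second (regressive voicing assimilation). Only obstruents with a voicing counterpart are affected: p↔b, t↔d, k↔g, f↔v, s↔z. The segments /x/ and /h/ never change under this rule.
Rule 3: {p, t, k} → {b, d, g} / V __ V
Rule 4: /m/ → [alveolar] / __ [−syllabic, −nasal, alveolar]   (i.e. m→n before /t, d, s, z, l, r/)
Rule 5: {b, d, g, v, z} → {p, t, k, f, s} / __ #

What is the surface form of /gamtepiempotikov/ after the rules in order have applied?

Rule 1 (post-nasal voicing): /t/ is a voiceless stop immediately after the nasal /m/, so it voices to [d]. /p/ is a voiceless stop immediately after the nasal /m/, so it voices to [b]. /gamtepiempotikov/ → gamdepiembotikov.
Rule 2 (regressive voicing assimilation): no segment meets the environment; /gamdepiembotikov/ is unchanged.
Rule 3 (intervocalic voicing): /p/ is a voiceless stop between vowels /e/ and /i/, so it voices to [b]. /t/ is a voiceless stop between vowels /o/ and /i/, so it voices to [d]. /k/ is a voiceless stop between vowels /i/ and /o/, so it voices to [g]. /gamdepiembotikov/ → gamdebiembodigov.
Rule 4 (nasal place assimilation): /m/ precedes the alveolar consonant /d/, so it assimilates in place to [n]. /gamdebiembodigov/ → gandebiembodigov.
Rule 5 (final devoicing): /v/ is a voiced obstruent in word-final position, so it devoices to [f]. /gandebiembodigov/ → gandebiembodigof.

gandebiembodigof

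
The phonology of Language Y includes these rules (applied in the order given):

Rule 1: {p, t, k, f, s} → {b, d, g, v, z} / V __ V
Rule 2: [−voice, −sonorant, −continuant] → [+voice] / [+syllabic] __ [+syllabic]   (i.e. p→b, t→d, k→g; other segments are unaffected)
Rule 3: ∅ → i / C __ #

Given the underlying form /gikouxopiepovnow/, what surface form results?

Rule 1 (intervocalic voicing): /k/ is a voiceless obstruent between vowels /i/ and /o/, so it voices to [g]. /p/ is a voiceless obstruent between vowels /o/ and /i/, so it voices to [b]. /p/ is a voiceless obstruent between vowels /e/ and /o/, so it voices to [b]. /gikouxopiepovnow/ → gigouxobiebovnow.
Rule 2 (intervocalic voicing): no segment meets the environment; /gigouxobiebovnow/ is unchanged.
Rule 3 (final i-epenthesis): the form ends in the consonant /w/, so [i] is inserted word-finally. /gigouxobiebovnow/ → gigouxobiebovnowi.

gigouxobiebovnowi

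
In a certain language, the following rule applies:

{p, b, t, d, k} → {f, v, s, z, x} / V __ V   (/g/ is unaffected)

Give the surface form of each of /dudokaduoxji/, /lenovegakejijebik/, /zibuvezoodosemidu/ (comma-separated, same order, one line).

/dudokaduoxji/: /d/ is a stop between vowels /u/ and /o/, so it spirantizes to the fricative [z]. /k/ is a stop between vowels /o/ and /a/, so it spirantizes to the fricative [x]. /d/ is a stop between vowels /a/ and /u/, so it spirantizes to the fricative [z]. → [duzoxazuoxji].
/lenovegakejijebik/: /k/ is a stop between vowels /a/ and /e/, so it spirantizes to the fricative [x]. /b/ is a stop between vowels /e/ and /i/, so it spirantizes to the fricative [v]. → [lenovegaxejijevik].
/zibuvezoodosemidu/: /b/ is a stop between vowels /i/ and /u/, so it spirantizes to the fricative [v]. /d/ is a stop between vowels /o/ and /o/, so it spirantizes to the fricative [z]. /d/ is a stop between vowels /i/ and /u/, so it spirantizes to the fricative [z]. → [zivuvezoozosemizu].

duzoxazuoxji, lenovegaxejijevik, zivuvezoozosemizu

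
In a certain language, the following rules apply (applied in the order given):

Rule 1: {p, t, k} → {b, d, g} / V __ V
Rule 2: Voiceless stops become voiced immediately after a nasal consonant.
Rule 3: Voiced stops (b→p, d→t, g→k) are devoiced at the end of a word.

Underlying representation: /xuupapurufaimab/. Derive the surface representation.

Rule 1 (intervocalic voicing): /p/ is a voiceless stop between vowels /u/ and /a/, so it voices to [b]. /p/ is a voiceless stop between vowels /a/ and /u/, so it voices to [b]. /xuupapurufaimab/ → xuubaburufaimab.
Rule 2 (post-nasal voicing): no segment meets the environment; /xuubaburufaimab/ is unchanged.
Rule 3 (final devoicing): /b/ is a voiced stop in word-final position, so it devoices to [p]. /xuubaburufaimab/ → xuubaburufaimap.

xuubaburufaimap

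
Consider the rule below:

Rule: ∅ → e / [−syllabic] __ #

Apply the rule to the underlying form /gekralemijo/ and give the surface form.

No segment of /gekralemijo/ meets the structural description of the rule, so the form surfaces unchanged.

gekralemijo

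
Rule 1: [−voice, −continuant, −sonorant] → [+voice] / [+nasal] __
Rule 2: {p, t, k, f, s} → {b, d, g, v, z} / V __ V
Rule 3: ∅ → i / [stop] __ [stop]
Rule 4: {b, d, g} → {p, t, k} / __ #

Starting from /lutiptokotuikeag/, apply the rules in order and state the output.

ludipitogoduigeak

Rule 1 (post-nasal voicing): no segment meets the environment; /lutiptokotuikeag/ is unchanged.
Rule 2 (intervocalic voicing): /t/ is a voiceless obstruent between vowels /u/ and /i/, so it voices to [d]. /k/ is a voiceless obstruent between vowels /o/ and /o/, so it voices to [g]. /t/ is a voiceless obstruent between vowels /o/ and /u/, so it voices to [d]. /k/ is a voiceless obstruent between vowels /i/ and /e/, so it voices to [g]. /lutiptokotuikeag/ → ludiptogoduigeag.
Rule 3 (stop-cluster i-epenthesis): /p/ and /t/ form a stop–stop cluster, so [i] is inserted between them. /ludiptogoduigeag/ → ludipitogoduigeag.
Rule 4 (final devoicing): /g/ is a voiced stop in word-final position, so it devoices to [k]. /ludipitogoduigeag/ → ludipitogoduigeak.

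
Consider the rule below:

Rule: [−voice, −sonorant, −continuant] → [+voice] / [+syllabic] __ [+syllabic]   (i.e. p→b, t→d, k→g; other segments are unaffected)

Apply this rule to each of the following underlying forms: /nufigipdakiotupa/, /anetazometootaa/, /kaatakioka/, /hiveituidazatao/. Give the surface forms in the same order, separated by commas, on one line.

nufigipdagioduba, anedazomedoodaa, kaadagioga, hiveiduidazadao

/nufigipdakiotupa/: /k/ is a voiceless stop between vowels /a/ and /i/, so it voices to [g]. /t/ is a voiceless stop between vowels /o/ and /u/, so it voices to [d]. /p/ is a voiceless stop between vowels /u/ and /a/, so it voices to [b]. → [nufigipdagioduba].
/anetazometootaa/: /t/ is a voiceless stop between vowels /e/ and /a/, so it voices to [d]. /t/ is a voiceless stop between vowels /e/ and /o/, so it voices to [d]. /t/ is a voiceless stop between vowels /o/ and /a/, so it voices to [d]. → [anedazomedoodaa].
/kaatakioka/: /t/ is a voiceless stop between vowels /a/ and /a/, so it voices to [d]. /k/ is a voiceless stop between vowels /a/ and /i/, so it voices to [g]. /k/ is a voiceless stop between vowels /o/ and /a/, so it voices to [g]. → [kaadagioga].
/hiveituidazatao/: /t/ is a voiceless stop between vowels /i/ and /u/, so it voices to [d]. /t/ is a voiceless stop between vowels /a/ and /a/, so it voices to [d]. → [hiveiduidazadao].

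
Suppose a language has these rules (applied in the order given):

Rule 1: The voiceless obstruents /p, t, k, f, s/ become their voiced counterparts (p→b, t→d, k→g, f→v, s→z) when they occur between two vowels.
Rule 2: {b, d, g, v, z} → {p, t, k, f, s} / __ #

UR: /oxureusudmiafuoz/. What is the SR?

oxureuzudmiavuos

Rule 1 (intervocalic voicing): /s/ is a voiceless obstruent between vowels /u/ and /u/, so it voices to [z]. /f/ is a voiceless obstruent between vowels /a/ and /u/, so it voices to [v]. /oxureusudmiafuoz/ → oxureuzudmiavuoz.
Rule 2 (final devoicing): /z/ is a voiced obstruent in word-final position, so it devoices to [s]. /oxureuzudmiavuoz/ → oxureuzudmiavuos.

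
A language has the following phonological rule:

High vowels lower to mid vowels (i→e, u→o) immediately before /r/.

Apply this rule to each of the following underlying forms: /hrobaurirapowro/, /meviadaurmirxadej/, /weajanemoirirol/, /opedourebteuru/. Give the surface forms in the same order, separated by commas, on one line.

hrobaorerapowro, meviadaormerxadej, weajanemoererol, opedoorebteoru

/hrobaurirapowro/: /u/ is a high vowel immediately before /r/, so it lowers to [o]. /i/ is a high vowel immediately before /r/, so it lowers to [e]. → [hrobaorerapowro].
/meviadaurmirxadej/: /u/ is a high vowel immediately before /r/, so it lowers to [o]. /i/ is a high vowel immediately before /r/, so it lowers to [e]. → [meviadaormerxadej].
/weajanemoirirol/: /i/ is a high vowel immediately before /r/, so it lowers to [e]. /i/ is a high vowel immediately before /r/, so it lowers to [e]. → [weajanemoererol].
/opedourebteuru/: /u/ is a high vowel immediately before /r/, so it lowers to [o]. /u/ is a high vowel immediately before /r/, so it lowers to [o]. → [opedoorebteoru].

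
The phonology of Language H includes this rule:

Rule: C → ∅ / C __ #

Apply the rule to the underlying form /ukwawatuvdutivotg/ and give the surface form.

/g/ is the second consonant of a word-final cluster /tg/, so it deletes.
The other instances of /k/, /w/, /t/, /v/, /d/ do not occur in the required environment and remain unchanged.
Surface form: [ukwawatuvdutivot].

ukwawatuvdutivot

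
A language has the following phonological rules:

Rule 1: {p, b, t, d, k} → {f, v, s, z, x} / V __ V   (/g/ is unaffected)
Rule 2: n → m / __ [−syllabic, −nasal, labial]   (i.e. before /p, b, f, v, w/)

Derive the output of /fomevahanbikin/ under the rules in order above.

fomevahambixin

Rule 1 (intervocalic spirantization): /k/ is a stop between vowels /i/ and /i/, so it spirantizes to the fricative [x]. /fomevahanbikin/ → fomevahanbixin.
Rule 2 (nasal place assimilation): /n/ precedes the labial consonant /b/, so it assimilates in place to [m]. /fomevahanbixin/ → fomevahambixin.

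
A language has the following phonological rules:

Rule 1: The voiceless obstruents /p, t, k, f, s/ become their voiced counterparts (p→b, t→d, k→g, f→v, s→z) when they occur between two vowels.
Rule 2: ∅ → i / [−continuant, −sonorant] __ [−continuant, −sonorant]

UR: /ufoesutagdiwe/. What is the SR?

uvoezudagidiwe

Rule 1 (intervocalic voicing): /f/ is a voiceless obstruent between vowels /u/ and /o/, so it voices to [v]. /s/ is a voiceless obstruent between vowels /e/ and /u/, so it voices to [z]. /t/ is a voiceless obstruent between vowels /u/ and /a/, so it voices to [d]. /ufoesutagdiwe/ → uvoezudagdiwe.
Rule 2 (stop-cluster i-epenthesis): /g/ and /d/ form a stop–stop cluster, so [i] is inserted between them. /uvoezudagdiwe/ → uvoezudagidiwe.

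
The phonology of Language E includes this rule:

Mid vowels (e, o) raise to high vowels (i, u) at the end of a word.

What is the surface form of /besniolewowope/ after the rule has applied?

/e/ is a mid vowel in word-final position, so it raises to [i].
The other instances of /e/, /o/ do not occur in the required environment and remain unchanged.
Surface form: [besniolewowopi].

besniolewowopi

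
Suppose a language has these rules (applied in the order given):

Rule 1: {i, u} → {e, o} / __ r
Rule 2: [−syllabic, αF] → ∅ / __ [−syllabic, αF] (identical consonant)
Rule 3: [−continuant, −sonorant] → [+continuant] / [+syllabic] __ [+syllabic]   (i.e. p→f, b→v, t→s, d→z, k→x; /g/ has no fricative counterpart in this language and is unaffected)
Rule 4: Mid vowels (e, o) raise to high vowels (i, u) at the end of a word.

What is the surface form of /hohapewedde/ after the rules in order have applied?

Rule 1 (pre-rhotic lowering): no segment meets the environment; /hohapewedde/ is unchanged.
Rule 2 (degemination): /dd/ is a geminate; the first /d/ deletes. /hohapewedde/ → hohapewede.
Rule 3 (intervocalic spirantization): /p/ is a stop between vowels /a/ and /e/, so it spirantizes to the fricative [f]. /d/ is a stop between vowels /e/ and /e/, so it spirantizes to the fricative [z]. /hohapewede/ → hohafeweze.
Rule 4 (final vowel raising): /e/ is a mid vowel in word-final position, so it raises to [i]. /hohafeweze/ → hohafewezi.

hohafewezi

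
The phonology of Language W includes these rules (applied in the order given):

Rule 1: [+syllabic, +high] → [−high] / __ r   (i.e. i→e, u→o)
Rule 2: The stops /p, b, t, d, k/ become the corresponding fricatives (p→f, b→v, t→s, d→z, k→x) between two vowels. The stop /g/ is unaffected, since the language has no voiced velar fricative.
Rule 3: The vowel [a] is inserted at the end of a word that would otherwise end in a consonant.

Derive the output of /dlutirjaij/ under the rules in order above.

Rule 1 (pre-rhotic lowering): /i/ is a high vowel immediately before /r/, so it lowers to [e]. /dlutirjaij/ → dluterjaij.
Rule 2 (intervocalic spirantization): /t/ is a stop between vowels /u/ and /e/, so it spirantizes to the fricative [s]. /dluterjaij/ → dluserjaij.
Rule 3 (final a-epenthesis): the form ends in the consonant /j/, so [a] is inserted word-finally. /dluserjaij/ → dluserjaija.

dluserjaija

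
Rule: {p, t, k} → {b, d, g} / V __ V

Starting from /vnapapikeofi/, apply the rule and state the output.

/p/ is a voiceless stop between vowels /a/ and /a/, so it voices to [b].
/p/ is a voiceless stop between vowels /a/ and /i/, so it voices to [b].
/k/ is a voiceless stop between vowels /i/ and /e/, so it voices to [g].
Surface form: [vnababigeofi].

vnababigeofi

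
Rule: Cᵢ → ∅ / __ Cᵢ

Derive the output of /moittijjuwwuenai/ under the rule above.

/tt/ is a geminate; the first /t/ deletes.
/jj/ is a geminate; the first /j/ deletes.
/ww/ is a geminate; the first /w/ deletes.
The other instances of /m/, /t/, /j/, /w/, /n/ do not occur in the required environment and remain unchanged.
Surface form: [moitijuwuenai].

moitijuwuenai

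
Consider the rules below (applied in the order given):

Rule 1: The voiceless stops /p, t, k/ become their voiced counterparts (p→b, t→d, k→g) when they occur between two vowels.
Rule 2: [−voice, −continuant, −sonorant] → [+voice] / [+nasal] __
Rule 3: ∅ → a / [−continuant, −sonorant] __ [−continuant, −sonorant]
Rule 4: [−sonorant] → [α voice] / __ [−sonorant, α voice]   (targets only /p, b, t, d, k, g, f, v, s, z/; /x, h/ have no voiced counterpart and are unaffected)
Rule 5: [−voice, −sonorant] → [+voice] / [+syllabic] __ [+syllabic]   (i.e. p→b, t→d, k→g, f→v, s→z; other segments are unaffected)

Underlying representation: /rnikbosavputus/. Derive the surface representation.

rnigabozafpudus

Rule 1 (intervocalic voicing): /t/ is a voiceless stop between vowels /u/ and /u/, so it voices to [d]. /rnikbosavputus/ → rnikbosavpudus.
Rule 2 (post-nasal voicing): no segment meets the environment; /rnikbosavpudus/ is unchanged.
Rule 3 (stop-cluster a-epenthesis): /k/ and /b/ form a stop–stop cluster, so [a] is inserted between them. /rnikbosavpudus/ → rnikabosavpudus.
Rule 4 (regressive voicing assimilation): /v/ precedes the voiceless obstruent /p/, so it devoices to [f] by assimilation. /rnikabosavpudus/ → rnikabosafpudus.
Rule 5 (intervocalic voicing): /k/ is a voiceless obstruent between vowels /i/ and /a/, so it voices to [g]. /s/ is a voiceless obstruent between vowels /o/ and /a/, so it voices to [z]. /rnikabosafpudus/ → rnigabozafpudus.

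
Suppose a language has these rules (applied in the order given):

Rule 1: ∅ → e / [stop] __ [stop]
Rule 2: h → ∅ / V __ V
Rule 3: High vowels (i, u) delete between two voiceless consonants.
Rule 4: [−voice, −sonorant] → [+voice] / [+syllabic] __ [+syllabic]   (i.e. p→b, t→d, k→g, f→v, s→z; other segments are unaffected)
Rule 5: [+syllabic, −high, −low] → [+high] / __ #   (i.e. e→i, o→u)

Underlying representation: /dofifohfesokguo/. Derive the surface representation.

Rule 1 (stop-cluster e-epenthesis): /k/ and /g/ form a stop–stop cluster, so [e] is inserted between them. /dofifohfesokguo/ → dofifohfesokeguo.
Rule 2 (intervocalic h-deletion): no segment meets the environment; /dofifohfesokeguo/ is unchanged.
Rule 3 (high vowel syncope): /i/ is a high vowel flanked by voiceless consonants /f/ and /f/, so it deletes. /dofifohfesokeguo/ → doffohfesokeguo.
Rule 4 (intervocalic voicing): /s/ is a voiceless obstruent between vowels /e/ and /o/, so it voices to [z]. /k/ is a voiceless obstruent between vowels /o/ and /e/, so it voices to [g]. /doffohfesokeguo/ → doffohfezogeguo.
Rule 5 (final vowel raising): /o/ is a mid vowel in word-final position, so it raises to [u]. /doffohfezogeguo/ → doffohfezogeguu.

doffohfezogeguu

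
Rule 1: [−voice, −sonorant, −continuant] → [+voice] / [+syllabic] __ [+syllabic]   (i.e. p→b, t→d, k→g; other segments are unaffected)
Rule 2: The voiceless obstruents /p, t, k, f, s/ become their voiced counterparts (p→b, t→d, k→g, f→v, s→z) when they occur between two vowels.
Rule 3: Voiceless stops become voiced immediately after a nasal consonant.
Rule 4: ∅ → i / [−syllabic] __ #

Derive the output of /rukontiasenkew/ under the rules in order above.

Rule 1 (intervocalic voicing): /k/ is a voiceless stop between vowels /u/ and /o/, so it voices to [g]. /rukontiasenkew/ → rugontiasenkew.
Rule 2 (intervocalic voicing): /s/ is a voiceless obstruent between vowels /a/ and /e/, so it voices to [z]. /rugontiasenkew/ → rugontiazenkew.
Rule 3 (post-nasal voicing): /t/ is a voiceless stop immediately after the nasal /n/, so it voices to [d]. /k/ is a voiceless stop immediately after the nasal /n/, so it voices to [g]. /rugontiazenkew/ → rugondiazengew.
Rule 4 (final i-epenthesis): the form ends in the consonant /w/, so [i] is inserted word-finally. /rugondiazengew/ → rugondiazengewi.

rugondiazengewi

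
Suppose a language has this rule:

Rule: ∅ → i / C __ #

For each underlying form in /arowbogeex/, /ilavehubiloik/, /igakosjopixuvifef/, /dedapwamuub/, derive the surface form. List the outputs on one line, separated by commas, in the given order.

arowbogeexi, ilavehubiloiki, igakosjopixuvifefi, dedapwamuubi

/arowbogeex/: the form ends in the consonant /x/, so [i] is inserted word-finally. → [arowbogeexi].
/ilavehubiloik/: the form ends in the consonant /k/, so [i] is inserted word-finally. → [ilavehubiloiki].
/igakosjopixuvifef/: the form ends in the consonant /f/, so [i] is inserted word-finally. → [igakosjopixuvifefi].
/dedapwamuub/: the form ends in the consonant /b/, so [i] is inserted word-finally. → [dedapwamuubi].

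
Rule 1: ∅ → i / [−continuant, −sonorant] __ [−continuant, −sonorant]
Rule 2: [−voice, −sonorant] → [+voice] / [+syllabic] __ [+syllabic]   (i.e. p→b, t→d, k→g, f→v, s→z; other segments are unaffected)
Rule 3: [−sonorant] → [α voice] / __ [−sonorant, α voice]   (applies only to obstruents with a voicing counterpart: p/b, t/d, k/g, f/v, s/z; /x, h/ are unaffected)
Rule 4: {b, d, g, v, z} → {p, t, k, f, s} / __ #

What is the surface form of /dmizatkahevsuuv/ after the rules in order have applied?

Rule 1 (stop-cluster i-epenthesis): /t/ and /k/ form a stop–stop cluster, so [i] is inserted between them. /dmizatkahevsuuv/ → dmizatikahevsuuv.
Rule 2 (intervocalic voicing): /t/ is a voiceless obstruent between vowels /a/ and /i/, so it voices to [d]. /k/ is a voiceless obstruent between vowels /i/ and /a/, so it voices to [g]. /dmizatikahevsuuv/ → dmizadigahevsuuv.
Rule 3 (regressive voicing assimilation): /v/ precedes the voiceless obstruent /s/, so it devoices to [f] by assimilation. /dmizadigahevsuuv/ → dmizadigahefsuuv.
Rule 4 (final devoicing): /v/ is a voiced obstruent in word-final position, so it devoices to [f]. /dmizadigahefsuuv/ → dmizadigahefsuuf.

dmizadigahefsuuf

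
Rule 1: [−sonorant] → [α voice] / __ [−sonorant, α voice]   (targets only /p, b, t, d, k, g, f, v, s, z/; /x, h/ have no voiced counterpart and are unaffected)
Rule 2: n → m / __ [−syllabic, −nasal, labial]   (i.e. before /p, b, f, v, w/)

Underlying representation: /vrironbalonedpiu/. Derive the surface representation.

Rule 1 (regressive voicing assimilation): /d/ precedes the voiceless obstruent /p/, so it devoices to [t] by assimilation. /vrironbalonedpiu/ → vrironbalonetpiu.
Rule 2 (nasal place assimilation): /n/ precedes the labial consonant /b/, so it assimilates in place to [m]. /vrironbalonetpiu/ → vrirombalonetpiu.

vrirombalonetpiu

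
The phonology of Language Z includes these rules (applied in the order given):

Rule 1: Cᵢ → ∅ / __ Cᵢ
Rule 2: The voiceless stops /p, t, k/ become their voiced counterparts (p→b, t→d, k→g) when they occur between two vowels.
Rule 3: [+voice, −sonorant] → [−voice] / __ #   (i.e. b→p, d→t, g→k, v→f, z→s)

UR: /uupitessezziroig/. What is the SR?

Rule 1 (degemination): /ss/ is a geminate; the first /s/ deletes. /zz/ is a geminate; the first /z/ deletes. /uupitessezziroig/ → uupiteseziroig.
Rule 2 (intervocalic voicing): /p/ is a voiceless stop between vowels /u/ and /i/, so it voices to [b]. /t/ is a voiceless stop between vowels /i/ and /e/, so it voices to [d]. /uupiteseziroig/ → uubideseziroig.
Rule 3 (final devoicing): /g/ is a voiced obstruent in word-final position, so it devoices to [k]. /uubideseziroig/ → uubideseziroik.

uubideseziroik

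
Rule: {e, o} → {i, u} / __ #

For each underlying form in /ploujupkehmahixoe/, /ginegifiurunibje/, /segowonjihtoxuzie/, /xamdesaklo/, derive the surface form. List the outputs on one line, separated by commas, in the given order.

/ploujupkehmahixoe/: /e/ is a mid vowel in word-final position, so it raises to [i]. → [ploujupkehmahixoi].
/ginegifiurunibje/: /e/ is a mid vowel in word-final position, so it raises to [i]. → [ginegifiurunibji].
/segowonjihtoxuzie/: /e/ is a mid vowel in word-final position, so it raises to [i]. → [segowonjihtoxuzii].
/xamdesaklo/: /o/ is a mid vowel in word-final position, so it raises to [u]. → [xamdesaklu].

ploujupkehmahixoi, ginegifiurunibji, segowonjihtoxuzii, xamdesaklu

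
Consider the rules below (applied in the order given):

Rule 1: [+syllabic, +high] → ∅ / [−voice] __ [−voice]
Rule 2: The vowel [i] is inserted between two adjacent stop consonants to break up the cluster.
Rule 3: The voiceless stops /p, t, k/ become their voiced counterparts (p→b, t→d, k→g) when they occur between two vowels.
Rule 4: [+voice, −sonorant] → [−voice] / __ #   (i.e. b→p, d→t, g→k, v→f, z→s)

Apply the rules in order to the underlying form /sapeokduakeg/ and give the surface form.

Rule 1 (high vowel syncope): no segment meets the environment; /sapeokduakeg/ is unchanged.
Rule 2 (stop-cluster i-epenthesis): /k/ and /d/ form a stop–stop cluster, so [i] is inserted between them. /sapeokduakeg/ → sapeokiduakeg.
Rule 3 (intervocalic voicing): /p/ is a voiceless stop between vowels /a/ and /e/, so it voices to [b]. /k/ is a voiceless stop between vowels /o/ and /i/, so it voices to [g]. /k/ is a voiceless stop between vowels /a/ and /e/, so it voices to [g]. /sapeokiduakeg/ → sabeogiduageg.
Rule 4 (final devoicing): /g/ is a voiced obstruent in word-final position, so it devoices to [k]. /sabeogiduageg/ → sabeogiduagek.

sabeogiduagek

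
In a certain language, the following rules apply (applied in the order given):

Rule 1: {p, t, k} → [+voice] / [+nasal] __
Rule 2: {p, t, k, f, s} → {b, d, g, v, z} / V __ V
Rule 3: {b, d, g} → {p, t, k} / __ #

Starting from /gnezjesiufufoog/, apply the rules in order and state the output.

Rule 1 (post-nasal voicing): no segment meets the environment; /gnezjesiufufoog/ is unchanged.
Rule 2 (intervocalic voicing): /s/ is a voiceless obstruent between vowels /e/ and /i/, so it voices to [z]. /f/ is a voiceless obstruent between vowels /u/ and /u/, so it voices to [v]. /f/ is a voiceless obstruent between vowels /u/ and /o/, so it voices to [v]. /gnezjesiufufoog/ → gnezjeziuvuvoog.
Rule 3 (final devoicing): /g/ is a voiced stop in word-final position, so it devoices to [k]. /gnezjeziuvuvoog/ → gnezjeziuvuvook.

gnezjeziuvuvook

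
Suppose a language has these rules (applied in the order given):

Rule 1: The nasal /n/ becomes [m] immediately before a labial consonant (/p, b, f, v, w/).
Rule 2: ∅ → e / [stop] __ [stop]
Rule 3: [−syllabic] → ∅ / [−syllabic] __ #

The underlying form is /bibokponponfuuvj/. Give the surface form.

Rule 1 (nasal place assimilation): /n/ precedes the labial consonant /p/, so it assimilates in place to [m]. /n/ precedes the labial consonant /f/, so it assimilates in place to [m]. /bibokponponfuuvj/ → bibokpompomfuuvj.
Rule 2 (stop-cluster e-epenthesis): /k/ and /p/ form a stop–stop cluster, so [e] is inserted between them. /bibokpompomfuuvj/ → bibokepompomfuuvj.
Rule 3 (final cluster simplification): /j/ is the second consonant of a word-final cluster /vj/, so it deletes. /bibokepompomfuuvj/ → bibokepompomfuuv.

bibokepompomfuuv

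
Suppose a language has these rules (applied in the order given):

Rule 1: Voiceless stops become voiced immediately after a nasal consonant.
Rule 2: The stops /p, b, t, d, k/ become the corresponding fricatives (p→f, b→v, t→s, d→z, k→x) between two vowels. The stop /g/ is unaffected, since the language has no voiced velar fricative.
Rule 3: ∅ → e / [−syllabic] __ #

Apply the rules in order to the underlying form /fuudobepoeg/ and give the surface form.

fuuzovefoege

Rule 1 (post-nasal voicing): no segment meets the environment; /fuudobepoeg/ is unchanged.
Rule 2 (intervocalic spirantization): /d/ is a stop between vowels /u/ and /o/, so it spirantizes to the fricative [z]. /b/ is a stop between vowels /o/ and /e/, so it spirantizes to the fricative [v]. /p/ is a stop between vowels /e/ and /o/, so it spirantizes to the fricative [f]. /fuudobepoeg/ → fuuzovefoeg.
Rule 3 (final e-epenthesis): the form ends in the consonant /g/, so [e] is inserted word-finally. /fuuzovefoeg/ → fuuzovefoege.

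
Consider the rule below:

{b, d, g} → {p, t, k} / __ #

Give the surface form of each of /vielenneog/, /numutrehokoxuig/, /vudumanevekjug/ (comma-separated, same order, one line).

vielenneok, numutrehokoxuik, vudumanevekjuk

/vielenneog/: /g/ is a voiced stop in word-final position, so it devoices to [k]. → [vielenneok].
/numutrehokoxuig/: /g/ is a voiced stop in word-final position, so it devoices to [k]. → [numutrehokoxuik].
/vudumanevekjug/: /g/ is a voiced stop in word-final position, so it devoices to [k]. → [vudumanevekjuk].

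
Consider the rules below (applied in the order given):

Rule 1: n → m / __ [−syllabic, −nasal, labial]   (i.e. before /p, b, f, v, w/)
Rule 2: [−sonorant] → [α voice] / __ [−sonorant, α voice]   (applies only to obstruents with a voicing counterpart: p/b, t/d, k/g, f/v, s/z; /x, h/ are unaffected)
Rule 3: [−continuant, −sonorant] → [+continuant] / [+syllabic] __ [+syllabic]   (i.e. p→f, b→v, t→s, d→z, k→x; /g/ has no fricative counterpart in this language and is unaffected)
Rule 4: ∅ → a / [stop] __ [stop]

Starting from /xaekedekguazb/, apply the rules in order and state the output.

Rule 1 (nasal place assimilation): no segment meets the environment; /xaekedekguazb/ is unchanged.
Rule 2 (regressive voicing assimilation): /k/ precedes the voiced obstruent /g/, so it voices to [g] by assimilation. /xaekedekguazb/ → xaekedegguazb.
Rule 3 (intervocalic spirantization): /k/ is a stop between vowels /e/ and /e/, so it spirantizes to the fricative [x]. /d/ is a stop between vowels /e/ and /e/, so it spirantizes to the fricative [z]. /xaekedegguazb/ → xaexezegguazb.
Rule 4 (stop-cluster a-epenthesis): /g/ and /g/ form a stop–stop cluster, so [a] is inserted between them. /xaexezegguazb/ → xaexezegaguazb.

xaexezegaguazb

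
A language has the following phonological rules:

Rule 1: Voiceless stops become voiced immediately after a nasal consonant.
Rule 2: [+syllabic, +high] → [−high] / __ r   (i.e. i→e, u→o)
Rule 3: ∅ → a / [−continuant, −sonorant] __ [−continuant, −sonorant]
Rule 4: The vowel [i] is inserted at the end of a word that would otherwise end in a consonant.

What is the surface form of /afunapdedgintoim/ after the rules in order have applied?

Rule 1 (post-nasal voicing): /t/ is a voiceless stop immediately after the nasal /n/, so it voices to [d]. /afunapdedgintoim/ → afunapdedgindoim.
Rule 2 (pre-rhotic lowering): no segment meets the environment; /afunapdedgindoim/ is unchanged.
Rule 3 (stop-cluster a-epenthesis): /p/ and /d/ form a stop–stop cluster, so [a] is inserted between them. /d/ and /g/ form a stop–stop cluster, so [a] is inserted between them. /afunapdedgindoim/ → afunapadedagindoim.
Rule 4 (final i-epenthesis): the form ends in the consonant /m/, so [i] is inserted word-finally. /afunapadedagindoim/ → afunapadedagindoimi.

afunapadedagindoimi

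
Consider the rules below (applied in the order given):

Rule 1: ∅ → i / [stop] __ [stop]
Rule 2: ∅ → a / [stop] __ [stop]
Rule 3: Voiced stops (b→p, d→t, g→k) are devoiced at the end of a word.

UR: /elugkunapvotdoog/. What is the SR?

elugikunapvotidook

Rule 1 (stop-cluster i-epenthesis): /g/ and /k/ form a stop–stop cluster, so [i] is inserted between them. /t/ and /d/ form a stop–stop cluster, so [i] is inserted between them. /elugkunapvotdoog/ → elugikunapvotidoog.
Rule 2 (stop-cluster a-epenthesis): no segment meets the environment; /elugikunapvotidoog/ is unchanged.
Rule 3 (final devoicing): /g/ is a voiced stop in word-final position, so it devoices to [k]. /elugikunapvotidoog/ → elugikunapvotidook.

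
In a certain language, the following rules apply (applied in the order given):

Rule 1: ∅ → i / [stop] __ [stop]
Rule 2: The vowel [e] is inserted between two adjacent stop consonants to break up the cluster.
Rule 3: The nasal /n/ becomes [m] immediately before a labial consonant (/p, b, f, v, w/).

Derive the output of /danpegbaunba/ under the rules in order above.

Rule 1 (stop-cluster i-epenthesis): /g/ and /b/ form a stop–stop cluster, so [i] is inserted between them. /danpegbaunba/ → danpegibaunba.
Rule 2 (stop-cluster e-epenthesis): no segment meets the environment; /danpegibaunba/ is unchanged.
Rule 3 (nasal place assimilation): /n/ precedes the labial consonant /p/, so it assimilates in place to [m]. /n/ precedes the labial consonant /b/, so it assimilates in place to [m]. /danpegibaunba/ → dampegibaumba.

dampegibaumba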